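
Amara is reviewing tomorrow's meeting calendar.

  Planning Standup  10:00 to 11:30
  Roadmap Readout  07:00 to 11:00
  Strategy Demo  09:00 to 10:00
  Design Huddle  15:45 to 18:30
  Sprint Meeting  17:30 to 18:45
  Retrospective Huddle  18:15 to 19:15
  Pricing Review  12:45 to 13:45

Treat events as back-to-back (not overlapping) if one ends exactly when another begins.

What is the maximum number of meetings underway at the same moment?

Sort all start/end points and keep a running count:
07:00 start Roadmap Readout → 1
09:00 start Strategy Demo → 2
10:00 end Strategy Demo → 1
10:00 start Planning Standup → 2
11:00 end Roadmap Readout → 1
11:30 end Planning Standup → 0
12:45 start Pricing Review → 1
13:45 end Pricing Review → 0
15:45 start Design Huddle → 1
17:30 start Sprint Meeting → 2
18:15 start Retrospective Huddle → 3
18:30 end Design Huddle → 2
18:45 end Sprint Meeting → 1
19:15 end Retrospective Huddle → 0
Peak is 3, at 18:15 (Design Huddle, Retrospective Huddle, Sprint Meeting).

3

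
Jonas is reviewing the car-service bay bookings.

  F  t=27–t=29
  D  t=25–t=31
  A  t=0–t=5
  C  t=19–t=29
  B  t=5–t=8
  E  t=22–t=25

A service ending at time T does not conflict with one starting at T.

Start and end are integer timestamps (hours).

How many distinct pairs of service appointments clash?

4

Sorted by start: A, B, C, E, D, F.
B starts exactly when A ends (back-to-back, no overlap) — done with A.
C starts after B ends — done with B.
E starts before C ends → C and E overlap.
D starts before C ends → C and D overlap.
F starts before C ends → C and F overlap.
D starts exactly when E ends (back-to-back, no overlap) — done with E.
F starts before D ends → D and F overlap.
Overlapping pairs: C & D, C & E, C & F, D & F — 4 in total.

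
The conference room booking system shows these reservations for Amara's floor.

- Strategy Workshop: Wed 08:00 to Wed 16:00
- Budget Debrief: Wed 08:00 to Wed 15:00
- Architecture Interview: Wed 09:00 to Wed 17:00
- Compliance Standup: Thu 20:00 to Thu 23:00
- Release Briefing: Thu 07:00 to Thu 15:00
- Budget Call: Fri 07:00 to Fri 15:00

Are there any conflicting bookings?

Sorted by start: Strategy Workshop, Budget Debrief, Architecture Interview, Release Briefing, Compliance Standup, Budget Call.
Budget Debrief starts before Strategy Workshop ends → Strategy Workshop and Budget Debrief overlap.
That's a conflict, so the schedule is not conflict-free.

Yes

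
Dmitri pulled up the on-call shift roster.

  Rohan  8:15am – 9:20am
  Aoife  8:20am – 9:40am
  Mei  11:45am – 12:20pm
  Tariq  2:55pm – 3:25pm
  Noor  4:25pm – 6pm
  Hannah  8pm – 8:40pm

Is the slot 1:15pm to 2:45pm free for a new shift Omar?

Yes — the slot is free

Rohan: ends 9:20am at or before Omar starts 1:15pm → clear.
Aoife: ends 9:40am at or before Omar starts 1:15pm → clear.
Mei: ends 12:20pm at or before Omar starts 1:15pm → clear.
Tariq: starts 2:55pm at or after Omar ends 2:45pm → clear.
Noor: starts 4:25pm at or after Omar ends 2:45pm → clear.
Hannah: starts 8pm at or after Omar ends 2:45pm → clear.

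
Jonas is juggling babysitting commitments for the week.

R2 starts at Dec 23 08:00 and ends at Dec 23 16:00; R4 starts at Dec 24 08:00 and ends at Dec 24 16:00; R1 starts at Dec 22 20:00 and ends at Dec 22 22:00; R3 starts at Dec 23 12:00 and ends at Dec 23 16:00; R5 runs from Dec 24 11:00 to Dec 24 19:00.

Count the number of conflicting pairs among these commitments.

Two intervals overlap when each starts before the other ends.
Sorted by start: R1, R2, R3, R4, R5.
R2 starts after R1 ends, so nothing later overlaps R1 either.
R3 starts before R2 ends → R2 and R3 overlap.
R4 starts after R2 ends, so nothing later overlaps R2 either.
R4 starts after R3 ends, so nothing later overlaps R3 either.
R5 starts before R4 ends → R4 and R5 overlap.
Overlapping pairs: R2 & R3, R4 & R5 — 2 in total.

2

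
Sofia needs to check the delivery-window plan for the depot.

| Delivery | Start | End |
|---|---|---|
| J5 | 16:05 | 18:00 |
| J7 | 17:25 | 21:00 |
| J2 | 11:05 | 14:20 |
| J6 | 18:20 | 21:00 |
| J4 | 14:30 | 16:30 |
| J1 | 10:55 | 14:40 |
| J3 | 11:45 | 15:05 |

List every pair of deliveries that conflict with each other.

Sorted by start: J1, J2, J3, J4, J5, J7, J6.
J2 starts before J1 ends → J1 and J2 overlap.
J3 starts before J1 ends → J1 and J3 overlap.
J4 starts before J1 ends → J1 and J4 overlap.
J5 starts after J1 ends, so nothing later overlaps J1 either.
J3 starts before J2 ends → J2 and J3 overlap.
J4 starts after J2 ends, so nothing later overlaps J2 either.
J4 starts before J3 ends → J3 and J4 overlap.
J5 starts after J3 ends, so nothing later overlaps J3 either.
J5 starts before J4 ends → J4 and J5 overlap.
J7 starts after J4 ends, so nothing later overlaps J4 either.
J7 starts before J5 ends → J5 and J7 overlap.
J6 starts after J5 ends.
J6 starts before J7 ends → J7 and J6 overlap.

J1 & J2, J1 & J3, J1 & J4, J2 & J3, J3 & J4, J4 & J5, J5 & J7, J6 & J7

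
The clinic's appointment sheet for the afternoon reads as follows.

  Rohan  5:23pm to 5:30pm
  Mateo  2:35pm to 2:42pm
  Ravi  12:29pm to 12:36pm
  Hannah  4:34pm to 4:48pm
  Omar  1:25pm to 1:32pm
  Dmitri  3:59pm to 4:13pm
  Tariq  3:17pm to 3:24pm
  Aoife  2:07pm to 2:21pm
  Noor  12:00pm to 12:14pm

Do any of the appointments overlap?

Sorted by start: Noor, Ravi, Omar, Aoife, Mateo, Tariq, Dmitri, Hannah, Rohan.
Ravi starts after Noor ends, so Noor has no further overlaps.
Omar starts after Ravi ends, so Ravi has no further overlaps.
Aoife starts after Omar ends, so Omar has no further overlaps.
Mateo starts after Aoife ends, so Aoife has no further overlaps.
Tariq starts after Mateo ends, so Mateo has no further overlaps.
Dmitri starts after Tariq ends, so Tariq has no further overlaps.
Hannah starts after Dmitri ends, so Dmitri has no further overlaps.
Rohan starts after Hannah ends.
Every pair is clear; the schedule has no overlaps.

No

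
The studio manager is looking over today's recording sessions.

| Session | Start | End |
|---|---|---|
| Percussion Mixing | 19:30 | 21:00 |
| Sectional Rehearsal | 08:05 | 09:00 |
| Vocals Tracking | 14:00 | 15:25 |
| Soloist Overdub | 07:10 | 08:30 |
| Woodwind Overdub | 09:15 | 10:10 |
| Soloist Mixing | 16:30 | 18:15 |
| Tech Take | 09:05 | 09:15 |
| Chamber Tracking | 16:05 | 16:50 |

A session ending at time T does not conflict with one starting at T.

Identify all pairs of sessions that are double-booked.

Chamber Tracking & Soloist Mixing, Sectional Rehearsal & Soloist Overdub

Sorted by start: Soloist Overdub, Sectional Rehearsal, Tech Take, Woodwind Overdub, Vocals Tracking, Chamber Tracking, Soloist Mixing, Percussion Mixing.
Sectional Rehearsal starts before Soloist Overdub ends → Soloist Overdub and Sectional Rehearsal overlap.
Tech Take starts after Soloist Overdub ends — done with Soloist Overdub.
Tech Take starts after Sectional Rehearsal ends — done with Sectional Rehearsal.
Woodwind Overdub starts exactly when Tech Take ends (back-to-back, no overlap) — done with Tech Take.
Vocals Tracking starts after Woodwind Overdub ends — done with Woodwind Overdub.
Chamber Tracking starts after Vocals Tracking ends — done with Vocals Tracking.
Soloist Mixing starts before Chamber Tracking ends → Chamber Tracking and Soloist Mixing overlap.
Percussion Mixing starts after Chamber Tracking ends.
Percussion Mixing starts after Soloist Mixing ends.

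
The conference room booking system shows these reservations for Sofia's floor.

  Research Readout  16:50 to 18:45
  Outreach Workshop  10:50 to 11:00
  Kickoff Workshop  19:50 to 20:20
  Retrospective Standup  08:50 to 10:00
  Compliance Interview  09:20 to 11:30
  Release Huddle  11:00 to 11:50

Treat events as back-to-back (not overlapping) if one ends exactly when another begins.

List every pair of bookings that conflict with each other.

Sorted by start: Retrospective Standup, Compliance Interview, Outreach Workshop, Release Huddle, Research Readout, Kickoff Workshop.
Compliance Interview starts before Retrospective Standup ends → Retrospective Standup and Compliance Interview overlap.
Outreach Workshop starts after Retrospective Standup ends, so Retrospective Standup has no further overlaps.
Outreach Workshop starts before Compliance Interview ends → Compliance Interview and Outreach Workshop overlap.
Release Huddle starts before Compliance Interview ends → Compliance Interview and Release Huddle overlap.
Research Readout starts after Compliance Interview ends, so Compliance Interview has no further overlaps.
Release Huddle starts exactly when Outreach Workshop ends (back-to-back, no overlap), so Outreach Workshop has no further overlaps.
Research Readout starts after Release Huddle ends, so Release Huddle has no further overlaps.
Kickoff Workshop starts after Research Readout ends.

Compliance Interview & Outreach Workshop, Compliance Interview & Release Huddle, Compliance Interview & Retrospective Standup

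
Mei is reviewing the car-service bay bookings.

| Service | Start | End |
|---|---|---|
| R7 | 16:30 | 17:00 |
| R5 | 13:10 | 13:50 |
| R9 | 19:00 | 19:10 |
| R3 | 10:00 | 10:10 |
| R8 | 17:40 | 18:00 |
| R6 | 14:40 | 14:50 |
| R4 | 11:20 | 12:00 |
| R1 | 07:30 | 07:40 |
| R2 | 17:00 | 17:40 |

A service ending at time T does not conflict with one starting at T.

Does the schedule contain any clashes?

Sorted by start: R1, R3, R4, R5, R6, R7, R2, R8, R9.
R3 starts after R1 ends, so nothing later overlaps R1 either.
R4 starts after R3 ends, so nothing later overlaps R3 either.
R5 starts after R4 ends, so nothing later overlaps R4 either.
R6 starts after R5 ends, so nothing later overlaps R5 either.
R7 starts after R6 ends, so nothing later overlaps R6 either.
R2 starts exactly when R7 ends (back-to-back, no overlap), so nothing later overlaps R7 either.
R8 starts exactly when R2 ends (back-to-back, no overlap), so nothing later overlaps R2 either.
R9 starts after R8 ends.
Every pair is clear; the schedule has no overlaps.

No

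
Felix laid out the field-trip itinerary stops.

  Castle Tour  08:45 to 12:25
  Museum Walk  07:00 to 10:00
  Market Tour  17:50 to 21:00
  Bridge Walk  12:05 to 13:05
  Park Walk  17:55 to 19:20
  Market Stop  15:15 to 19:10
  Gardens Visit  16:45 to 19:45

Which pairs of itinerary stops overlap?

Sorted by start: Museum Walk, Castle Tour, Bridge Walk, Market Stop, Gardens Visit, Market Tour, Park Walk.
Castle Tour starts before Museum Walk ends → Museum Walk and Castle Tour overlap.
Bridge Walk starts after Museum Walk ends; Museum Walk is clear from here.
Bridge Walk starts before Castle Tour ends → Castle Tour and Bridge Walk overlap.
Market Stop starts after Castle Tour ends; Castle Tour is clear from here.
Market Stop starts after Bridge Walk ends; Bridge Walk is clear from here.
Gardens Visit starts before Market Stop ends → Market Stop and Gardens Visit overlap.
Market Tour starts before Market Stop ends → Market Stop and Market Tour overlap.
Park Walk starts before Market Stop ends → Market Stop and Park Walk overlap.
Market Tour starts before Gardens Visit ends → Gardens Visit and Market Tour overlap.
Park Walk starts before Gardens Visit ends → Gardens Visit and Park Walk overlap.
Park Walk starts before Market Tour ends → Market Tour and Park Walk overlap.

Bridge Walk & Castle Tour, Castle Tour & Museum Walk, Gardens Visit & Market Stop, Gardens Visit & Market Tour, Gardens Visit & Park Walk, Market Stop & Market Tour, Market Stop & Park Walk, Market Tour & Park Walk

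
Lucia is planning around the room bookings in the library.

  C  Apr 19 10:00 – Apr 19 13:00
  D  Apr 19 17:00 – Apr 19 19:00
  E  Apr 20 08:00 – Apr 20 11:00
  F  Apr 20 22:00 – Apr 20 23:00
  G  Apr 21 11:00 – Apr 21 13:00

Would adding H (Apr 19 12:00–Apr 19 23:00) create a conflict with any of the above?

C: starts Apr 19 10:00 before H ends Apr 19 23:00, and ends Apr 19 13:00 after H starts Apr 19 12:00 → overlap.
D: starts Apr 19 17:00 before H ends Apr 19 23:00, and ends Apr 19 19:00 after H starts Apr 19 12:00 → overlap.
E: starts Apr 20 08:00 at or after H ends Apr 19 23:00 → clear.
F: starts Apr 20 22:00 at or after H ends Apr 19 23:00 → clear.
G: starts Apr 21 11:00 at or after H ends Apr 19 23:00 → clear.
H overlaps C, D.

Yes — it overlaps C, D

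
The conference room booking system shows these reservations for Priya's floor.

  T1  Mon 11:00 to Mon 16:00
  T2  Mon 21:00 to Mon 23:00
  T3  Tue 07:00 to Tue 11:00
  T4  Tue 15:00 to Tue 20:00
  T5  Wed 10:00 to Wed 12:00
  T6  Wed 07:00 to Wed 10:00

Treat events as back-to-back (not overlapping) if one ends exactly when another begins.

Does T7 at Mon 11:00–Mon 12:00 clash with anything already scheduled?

T1: starts Mon 11:00 before T7 ends Mon 12:00, and ends Mon 16:00 after T7 starts Mon 11:00 → overlap.
T2: starts Mon 21:00 at or after T7 ends Mon 12:00 → clear.
T3: starts Tue 07:00 at or after T7 ends Mon 12:00 → clear.
T4: starts Tue 15:00 at or after T7 ends Mon 12:00 → clear.
T6: starts Wed 07:00 at or after T7 ends Mon 12:00 → clear.
T5: starts Wed 10:00 at or after T7 ends Mon 12:00 → clear.
T7 overlaps T1.

Yes — it overlaps T1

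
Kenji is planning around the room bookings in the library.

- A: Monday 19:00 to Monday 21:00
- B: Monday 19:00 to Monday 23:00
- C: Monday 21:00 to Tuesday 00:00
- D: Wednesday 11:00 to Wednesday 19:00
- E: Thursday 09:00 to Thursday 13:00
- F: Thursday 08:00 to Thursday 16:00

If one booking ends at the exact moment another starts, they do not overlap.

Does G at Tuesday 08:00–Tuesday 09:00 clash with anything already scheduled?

No — it doesn't clash with anything

A: ends Monday 21:00 at or before G starts Tuesday 08:00 → clear.
B: ends Monday 23:00 at or before G starts Tuesday 08:00 → clear.
C: ends Tuesday 00:00 at or before G starts Tuesday 08:00 → clear.
D: starts Wednesday 11:00 at or after G ends Tuesday 09:00 → clear.
F: starts Thursday 08:00 at or after G ends Tuesday 09:00 → clear.
E: starts Thursday 09:00 at or after G ends Tuesday 09:00 → clear.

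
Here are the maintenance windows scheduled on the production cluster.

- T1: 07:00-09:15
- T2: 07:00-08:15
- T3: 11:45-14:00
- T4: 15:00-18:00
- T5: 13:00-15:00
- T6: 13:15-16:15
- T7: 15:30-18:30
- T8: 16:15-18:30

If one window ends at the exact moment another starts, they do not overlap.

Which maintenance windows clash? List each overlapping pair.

Sorted by start: T1, T2, T3, T5, T6, T4, T7, T8.
T2 starts before T1 ends → T1 and T2 overlap.
T3 starts after T1 ends — done with T1.
T3 starts after T2 ends — done with T2.
T5 starts before T3 ends → T3 and T5 overlap.
T6 starts before T3 ends → T3 and T6 overlap.
T4 starts after T3 ends — done with T3.
T6 starts before T5 ends → T5 and T6 overlap.
T4 starts exactly when T5 ends (back-to-back, no overlap) — done with T5.
T4 starts before T6 ends → T6 and T4 overlap.
T7 starts before T6 ends → T6 and T7 overlap.
T8 starts exactly when T6 ends (back-to-back, no overlap).
T7 starts before T4 ends → T4 and T7 overlap.
T8 starts before T4 ends → T4 and T8 overlap.
T8 starts before T7 ends → T7 and T8 overlap.

T1 & T2, T3 & T5, T3 & T6, T4 & T6, T4 & T7, T4 & T8, T5 & T6, T6 & T7, T7 & T8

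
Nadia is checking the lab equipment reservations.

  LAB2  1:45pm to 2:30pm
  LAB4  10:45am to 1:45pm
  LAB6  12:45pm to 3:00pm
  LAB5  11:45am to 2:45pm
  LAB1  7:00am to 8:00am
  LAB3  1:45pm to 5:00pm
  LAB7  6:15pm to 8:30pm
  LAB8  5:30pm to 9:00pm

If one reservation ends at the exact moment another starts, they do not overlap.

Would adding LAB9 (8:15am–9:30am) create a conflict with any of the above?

No — it doesn't clash with anything

LAB1: ends 8:00am at or before LAB9 starts 8:15am → clear.
LAB4: starts 10:45am at or after LAB9 ends 9:30am → clear.
LAB5: starts 11:45am at or after LAB9 ends 9:30am → clear.
LAB6: starts 12:45pm at or after LAB9 ends 9:30am → clear.
LAB2: starts 1:45pm at or after LAB9 ends 9:30am → clear.
LAB3: starts 1:45pm at or after LAB9 ends 9:30am → clear.
LAB8: starts 5:30pm at or after LAB9 ends 9:30am → clear.
LAB7: starts 6:15pm at or after LAB9 ends 9:30am → clear.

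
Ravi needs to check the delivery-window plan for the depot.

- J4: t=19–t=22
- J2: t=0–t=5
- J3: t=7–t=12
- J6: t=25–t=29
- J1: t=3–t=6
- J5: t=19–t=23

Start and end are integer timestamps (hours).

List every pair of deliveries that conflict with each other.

Sorted by start: J2, J1, J3, J4, J5, J6.
J1 starts before J2 ends → J2 and J1 overlap.
J3 starts after J2 ends, so nothing later overlaps J2 either.
J3 starts after J1 ends, so nothing later overlaps J1 either.
J4 starts after J3 ends, so nothing later overlaps J3 either.
J5 starts before J4 ends → J4 and J5 overlap.
J6 starts after J4 ends.
J6 starts after J5 ends.

J1 & J2, J4 & J5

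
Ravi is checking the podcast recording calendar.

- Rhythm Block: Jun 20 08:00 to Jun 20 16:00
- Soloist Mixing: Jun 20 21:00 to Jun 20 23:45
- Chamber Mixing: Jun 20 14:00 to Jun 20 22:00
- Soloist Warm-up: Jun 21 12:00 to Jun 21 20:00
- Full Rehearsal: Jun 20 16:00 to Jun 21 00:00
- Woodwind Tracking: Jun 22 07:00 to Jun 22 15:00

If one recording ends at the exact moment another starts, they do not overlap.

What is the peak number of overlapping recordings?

Sort all start/end points and keep a running count:
Jun 20 08:00 start Rhythm Block → 1
Jun 20 14:00 start Chamber Mixing → 2
Jun 20 16:00 end Rhythm Block → 1
Jun 20 16:00 start Full Rehearsal → 2
Jun 20 21:00 start Soloist Mixing → 3
Jun 20 22:00 end Chamber Mixing → 2
Jun 20 23:45 end Soloist Mixing → 1
Jun 21 00:00 end Full Rehearsal → 0
Jun 21 12:00 start Soloist Warm-up → 1
Jun 21 20:00 end Soloist Warm-up → 0
Jun 22 07:00 start Woodwind Tracking → 1
Jun 22 15:00 end Woodwind Tracking → 0
Peak is 3, at Jun 20 21:00 (Chamber Mixing, Full Rehearsal, Soloist Mixing).

3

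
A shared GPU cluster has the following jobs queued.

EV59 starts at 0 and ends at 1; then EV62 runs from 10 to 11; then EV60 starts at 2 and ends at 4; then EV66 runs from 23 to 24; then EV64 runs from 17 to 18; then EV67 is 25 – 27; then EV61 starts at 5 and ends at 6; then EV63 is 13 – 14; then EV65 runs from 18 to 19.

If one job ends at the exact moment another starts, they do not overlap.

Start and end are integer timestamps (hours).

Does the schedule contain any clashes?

No

Sorted by start: EV59, EV60, EV61, EV62, EV63, EV64, EV65, EV66, EV67.
EV60 starts after EV59 ends — done with EV59.
EV61 starts after EV60 ends — done with EV60.
EV62 starts after EV61 ends — done with EV61.
EV63 starts after EV62 ends — done with EV62.
EV64 starts after EV63 ends — done with EV63.
EV65 starts exactly when EV64 ends (back-to-back, no overlap) — done with EV64.
EV66 starts after EV65 ends — done with EV65.
EV67 starts after EV66 ends.
Every pair is clear; the schedule has no overlaps.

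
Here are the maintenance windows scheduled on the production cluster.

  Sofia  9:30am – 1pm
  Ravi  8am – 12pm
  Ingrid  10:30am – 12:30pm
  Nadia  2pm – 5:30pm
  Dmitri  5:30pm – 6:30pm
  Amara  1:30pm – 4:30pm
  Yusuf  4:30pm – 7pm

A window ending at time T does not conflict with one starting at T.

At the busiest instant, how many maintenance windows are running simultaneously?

3

Sort all start/end points and keep a running count:
8am start Ravi → 1
9:30am start Sofia → 2
10:30am start Ingrid → 3
12pm end Ravi → 2
12:30pm end Ingrid → 1
1pm end Sofia → 0
1:30pm start Amara → 1
2pm start Nadia → 2
4:30pm end Amara → 1
4:30pm start Yusuf → 2
5:30pm end Nadia → 1
5:30pm start Dmitri → 2
6:30pm end Dmitri → 1
7pm end Yusuf → 0
Peak is 3, at 10:30am (Ingrid, Ravi, Sofia).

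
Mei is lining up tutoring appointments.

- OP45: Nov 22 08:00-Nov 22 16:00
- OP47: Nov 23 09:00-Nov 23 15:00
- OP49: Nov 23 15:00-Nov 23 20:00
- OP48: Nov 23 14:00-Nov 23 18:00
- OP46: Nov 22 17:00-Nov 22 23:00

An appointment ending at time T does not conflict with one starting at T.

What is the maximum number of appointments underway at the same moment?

Sweep the timeline, counting +1 at each start and −1 at each end (ends before starts at a tie):
Nov 22 08:00 start OP45 → 1
Nov 22 16:00 end OP45 → 0
Nov 22 17:00 start OP46 → 1
Nov 22 23:00 end OP46 → 0
Nov 23 09:00 start OP47 → 1
Nov 23 14:00 start OP48 → 2
Nov 23 15:00 end OP47 → 1
Nov 23 15:00 start OP49 → 2
Nov 23 18:00 end OP48 → 1
Nov 23 20:00 end OP49 → 0
Peak is 2, at Nov 23 14:00 (OP47, OP48).

2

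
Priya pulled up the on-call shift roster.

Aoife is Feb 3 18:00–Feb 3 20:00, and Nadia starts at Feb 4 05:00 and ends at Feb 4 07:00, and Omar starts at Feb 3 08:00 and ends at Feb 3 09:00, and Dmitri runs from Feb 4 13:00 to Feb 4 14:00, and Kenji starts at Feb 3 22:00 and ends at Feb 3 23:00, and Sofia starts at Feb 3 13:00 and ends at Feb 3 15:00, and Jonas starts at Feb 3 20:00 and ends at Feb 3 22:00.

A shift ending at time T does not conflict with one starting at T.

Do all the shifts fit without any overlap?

Sorted by start: Omar, Sofia, Aoife, Jonas, Kenji, Nadia, Dmitri.
Sofia starts after Omar ends, so Omar has no further overlaps.
Aoife starts after Sofia ends, so Sofia has no further overlaps.
Jonas starts exactly when Aoife ends (back-to-back, no overlap), so Aoife has no further overlaps.
Kenji starts exactly when Jonas ends (back-to-back, no overlap), so Jonas has no further overlaps.
Nadia starts after Kenji ends, so Kenji has no further overlaps.
Dmitri starts after Nadia ends.
Every pair is clear; the schedule has no overlaps.

Yes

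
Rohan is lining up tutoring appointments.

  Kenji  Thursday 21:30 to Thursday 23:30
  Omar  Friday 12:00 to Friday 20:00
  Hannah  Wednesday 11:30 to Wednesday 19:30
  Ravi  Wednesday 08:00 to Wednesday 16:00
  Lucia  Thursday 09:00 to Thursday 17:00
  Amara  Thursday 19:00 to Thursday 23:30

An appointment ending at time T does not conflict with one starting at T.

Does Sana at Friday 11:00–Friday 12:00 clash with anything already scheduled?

No — it doesn't clash with anything

Ravi: ends Wednesday 16:00 at or before Sana starts Friday 11:00 → clear.
Hannah: ends Wednesday 19:30 at or before Sana starts Friday 11:00 → clear.
Lucia: ends Thursday 17:00 at or before Sana starts Friday 11:00 → clear.
Amara: ends Thursday 23:30 at or before Sana starts Friday 11:00 → clear.
Kenji: ends Thursday 23:30 at or before Sana starts Friday 11:00 → clear.
Omar: starts Friday 12:00 at or after Sana ends Friday 12:00 → clear.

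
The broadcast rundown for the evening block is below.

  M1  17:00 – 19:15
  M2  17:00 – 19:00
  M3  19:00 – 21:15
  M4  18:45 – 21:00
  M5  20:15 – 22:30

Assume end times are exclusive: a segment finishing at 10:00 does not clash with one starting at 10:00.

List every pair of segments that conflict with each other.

Sorted by start: M1, M2, M4, M3, M5.
M2 starts before M1 ends → M1 and M2 overlap.
M4 starts before M1 ends → M1 and M4 overlap.
M3 starts before M1 ends → M1 and M3 overlap.
M5 starts after M1 ends.
M4 starts before M2 ends → M2 and M4 overlap.
M3 starts exactly when M2 ends (back-to-back, no overlap), so M2 has no further overlaps.
M3 starts before M4 ends → M4 and M3 overlap.
M5 starts before M4 ends → M4 and M5 overlap.
M5 starts before M3 ends → M3 and M5 overlap.

M1 & M2, M1 & M3, M1 & M4, M2 & M4, M3 & M4, M3 & M5, M4 & M5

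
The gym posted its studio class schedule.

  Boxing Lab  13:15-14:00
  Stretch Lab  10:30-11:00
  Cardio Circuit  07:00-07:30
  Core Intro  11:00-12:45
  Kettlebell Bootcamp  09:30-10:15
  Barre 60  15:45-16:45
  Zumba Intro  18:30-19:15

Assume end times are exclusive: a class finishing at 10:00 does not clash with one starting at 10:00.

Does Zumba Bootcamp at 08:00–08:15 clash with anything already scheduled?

Cardio Circuit: ends 07:30 at or before Zumba Bootcamp starts 08:00 → clear.
Kettlebell Bootcamp: starts 09:30 at or after Zumba Bootcamp ends 08:15 → clear.
Stretch Lab: starts 10:30 at or after Zumba Bootcamp ends 08:15 → clear.
Core Intro: starts 11:00 at or after Zumba Bootcamp ends 08:15 → clear.
Boxing Lab: starts 13:15 at or after Zumba Bootcamp ends 08:15 → clear.
Barre 60: starts 15:45 at or after Zumba Bootcamp ends 08:15 → clear.
Zumba Intro: starts 18:30 at or after Zumba Bootcamp ends 08:15 → clear.

No — it doesn't clash with anything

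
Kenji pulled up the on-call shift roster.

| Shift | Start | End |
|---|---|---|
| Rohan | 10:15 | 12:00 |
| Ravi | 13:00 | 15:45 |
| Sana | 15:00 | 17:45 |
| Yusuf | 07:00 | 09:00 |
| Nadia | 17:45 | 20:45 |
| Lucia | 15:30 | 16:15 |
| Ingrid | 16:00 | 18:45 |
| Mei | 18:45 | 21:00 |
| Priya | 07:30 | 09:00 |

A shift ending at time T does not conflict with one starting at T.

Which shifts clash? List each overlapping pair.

Ingrid & Lucia, Ingrid & Nadia, Ingrid & Sana, Lucia & Ravi, Lucia & Sana, Mei & Nadia, Priya & Yusuf, Ravi & Sana

Check each pair: they overlap iff neither finishes before the other starts.
Sorted by start: Yusuf, Priya, Rohan, Ravi, Sana, Lucia, Ingrid, Nadia, Mei.
Priya starts before Yusuf ends → Yusuf and Priya overlap.
Rohan starts after Yusuf ends, so Yusuf has no further overlaps.
Rohan starts after Priya ends, so Priya has no further overlaps.
Ravi starts after Rohan ends, so Rohan has no further overlaps.
Sana starts before Ravi ends → Ravi and Sana overlap.
Lucia starts before Ravi ends → Ravi and Lucia overlap.
Ingrid starts after Ravi ends, so Ravi has no further overlaps.
Lucia starts before Sana ends → Sana and Lucia overlap.
Ingrid starts before Sana ends → Sana and Ingrid overlap.
Nadia starts exactly when Sana ends (back-to-back, no overlap), so Sana has no further overlaps.
Ingrid starts before Lucia ends → Lucia and Ingrid overlap.
Nadia starts after Lucia ends, so Lucia has no further overlaps.
Nadia starts before Ingrid ends → Ingrid and Nadia overlap.
Mei starts exactly when Ingrid ends (back-to-back, no overlap).
Mei starts before Nadia ends → Nadia and Mei overlap.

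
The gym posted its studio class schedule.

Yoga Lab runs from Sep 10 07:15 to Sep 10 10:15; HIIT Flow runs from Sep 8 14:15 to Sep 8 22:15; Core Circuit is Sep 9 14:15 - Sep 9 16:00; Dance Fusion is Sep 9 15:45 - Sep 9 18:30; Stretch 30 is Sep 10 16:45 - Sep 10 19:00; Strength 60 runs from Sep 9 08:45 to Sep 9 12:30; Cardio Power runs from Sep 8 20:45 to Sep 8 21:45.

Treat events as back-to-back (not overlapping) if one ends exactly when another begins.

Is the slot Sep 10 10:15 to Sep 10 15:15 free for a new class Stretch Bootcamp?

HIIT Flow: ends Sep 8 22:15 at or before Stretch Bootcamp starts Sep 10 10:15 → clear.
Cardio Power: ends Sep 8 21:45 at or before Stretch Bootcamp starts Sep 10 10:15 → clear.
Strength 60: ends Sep 9 12:30 at or before Stretch Bootcamp starts Sep 10 10:15 → clear.
Core Circuit: ends Sep 9 16:00 at or before Stretch Bootcamp starts Sep 10 10:15 → clear.
Dance Fusion: ends Sep 9 18:30 at or before Stretch Bootcamp starts Sep 10 10:15 → clear.
Yoga Lab: ends Sep 10 10:15 at or before Stretch Bootcamp starts Sep 10 10:15 → clear.
Stretch 30: starts Sep 10 16:45 at or after Stretch Bootcamp ends Sep 10 15:15 → clear.

Yes — the slot is free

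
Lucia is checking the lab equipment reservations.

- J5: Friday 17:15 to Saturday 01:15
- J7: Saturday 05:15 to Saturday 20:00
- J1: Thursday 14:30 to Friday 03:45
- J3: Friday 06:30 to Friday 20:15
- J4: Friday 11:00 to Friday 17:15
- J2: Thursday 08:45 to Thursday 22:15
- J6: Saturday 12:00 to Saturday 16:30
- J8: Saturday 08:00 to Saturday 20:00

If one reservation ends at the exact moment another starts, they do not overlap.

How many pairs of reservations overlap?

Sorted by start: J2, J1, J3, J4, J5, J7, J8, J6.
J1 starts before J2 ends → J2 and J1 overlap.
J3 starts after J2 ends; J2 is clear from here.
J3 starts after J1 ends; J1 is clear from here.
J4 starts before J3 ends → J3 and J4 overlap.
J5 starts before J3 ends → J3 and J5 overlap.
J7 starts after J3 ends; J3 is clear from here.
J5 starts exactly when J4 ends (back-to-back, no overlap); J4 is clear from here.
J7 starts after J5 ends; J5 is clear from here.
J8 starts before J7 ends → J7 and J8 overlap.
J6 starts before J7 ends → J7 and J6 overlap.
J6 starts before J8 ends → J8 and J6 overlap.
Overlapping pairs: J1 & J2, J3 & J4, J3 & J5, J6 & J7, J6 & J8, J7 & J8 — 6 in total.

6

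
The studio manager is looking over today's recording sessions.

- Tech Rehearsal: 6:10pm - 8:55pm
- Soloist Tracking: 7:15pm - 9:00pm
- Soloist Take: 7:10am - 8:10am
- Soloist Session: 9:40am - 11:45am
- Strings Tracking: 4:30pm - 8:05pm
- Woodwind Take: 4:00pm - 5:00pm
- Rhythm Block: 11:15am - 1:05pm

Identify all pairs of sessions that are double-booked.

Check each pair: they overlap iff neither finishes before the other starts.
Sorted by start: Soloist Take, Soloist Session, Rhythm Block, Woodwind Take, Strings Tracking, Tech Rehearsal, Soloist Tracking.
Soloist Session starts after Soloist Take ends; Soloist Take is clear from here.
Rhythm Block starts before Soloist Session ends → Soloist Session and Rhythm Block overlap.
Woodwind Take starts after Soloist Session ends; Soloist Session is clear from here.
Woodwind Take starts after Rhythm Block ends; Rhythm Block is clear from here.
Strings Tracking starts before Woodwind Take ends → Woodwind Take and Strings Tracking overlap.
Tech Rehearsal starts after Woodwind Take ends; Woodwind Take is clear from here.
Tech Rehearsal starts before Strings Tracking ends → Strings Tracking and Tech Rehearsal overlap.
Soloist Tracking starts before Strings Tracking ends → Strings Tracking and Soloist Tracking overlap.
Soloist Tracking starts before Tech Rehearsal ends → Tech Rehearsal and Soloist Tracking overlap.

Rhythm Block & Soloist Session, Soloist Tracking & Strings Tracking, Soloist Tracking & Tech Rehearsal, Strings Tracking & Tech Rehearsal, Strings Tracking & Woodwind Take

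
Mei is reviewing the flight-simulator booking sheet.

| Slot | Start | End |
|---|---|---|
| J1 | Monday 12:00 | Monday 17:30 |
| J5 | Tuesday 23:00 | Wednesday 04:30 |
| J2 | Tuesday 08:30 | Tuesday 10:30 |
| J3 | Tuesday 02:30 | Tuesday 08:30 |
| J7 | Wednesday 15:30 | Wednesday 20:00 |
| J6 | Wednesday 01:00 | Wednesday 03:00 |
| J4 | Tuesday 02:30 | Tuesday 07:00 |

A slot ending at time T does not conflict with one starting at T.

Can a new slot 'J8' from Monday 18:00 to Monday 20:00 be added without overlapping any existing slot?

Yes — the slot is free

J1: ends Monday 17:30 at or before J8 starts Monday 18:00 → clear.
J3: starts Tuesday 02:30 at or after J8 ends Monday 20:00 → clear.
J4: starts Tuesday 02:30 at or after J8 ends Monday 20:00 → clear.
J2: starts Tuesday 08:30 at or after J8 ends Monday 20:00 → clear.
J5: starts Tuesday 23:00 at or after J8 ends Monday 20:00 → clear.
J6: starts Wednesday 01:00 at or after J8 ends Monday 20:00 → clear.
J7: starts Wednesday 15:30 at or after J8 ends Monday 20:00 → clear.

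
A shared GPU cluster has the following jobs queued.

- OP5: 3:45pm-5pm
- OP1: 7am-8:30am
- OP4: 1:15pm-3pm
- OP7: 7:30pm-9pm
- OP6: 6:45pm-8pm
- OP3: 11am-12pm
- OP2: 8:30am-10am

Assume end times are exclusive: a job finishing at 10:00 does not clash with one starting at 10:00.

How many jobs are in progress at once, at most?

Sort all start/end points and keep a running count:
7am start OP1 → 1
8:30am end OP1 → 0
8:30am start OP2 → 1
10am end OP2 → 0
11am start OP3 → 1
12pm end OP3 → 0
1:15pm start OP4 → 1
3pm end OP4 → 0
3:45pm start OP5 → 1
5pm end OP5 → 0
6:45pm start OP6 → 1
7:30pm start OP7 → 2
8pm end OP6 → 1
9pm end OP7 → 0
Peak is 2, at 7:30pm (OP6, OP7).

2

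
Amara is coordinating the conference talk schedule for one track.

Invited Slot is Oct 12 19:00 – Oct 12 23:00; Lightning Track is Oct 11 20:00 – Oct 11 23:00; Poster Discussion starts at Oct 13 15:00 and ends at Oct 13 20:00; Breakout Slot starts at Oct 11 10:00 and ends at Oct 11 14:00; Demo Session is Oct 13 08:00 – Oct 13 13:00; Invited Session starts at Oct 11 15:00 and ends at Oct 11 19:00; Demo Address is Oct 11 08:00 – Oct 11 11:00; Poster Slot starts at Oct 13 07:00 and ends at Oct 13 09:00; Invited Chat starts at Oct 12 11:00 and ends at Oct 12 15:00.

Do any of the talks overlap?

Sorted by start: Demo Address, Breakout Slot, Invited Session, Lightning Track, Invited Chat, Invited Slot, Poster Slot, Demo Session, Poster Discussion.
Breakout Slot starts before Demo Address ends → Demo Address and Breakout Slot overlap.
That's a conflict, so the schedule is not conflict-free.

Yes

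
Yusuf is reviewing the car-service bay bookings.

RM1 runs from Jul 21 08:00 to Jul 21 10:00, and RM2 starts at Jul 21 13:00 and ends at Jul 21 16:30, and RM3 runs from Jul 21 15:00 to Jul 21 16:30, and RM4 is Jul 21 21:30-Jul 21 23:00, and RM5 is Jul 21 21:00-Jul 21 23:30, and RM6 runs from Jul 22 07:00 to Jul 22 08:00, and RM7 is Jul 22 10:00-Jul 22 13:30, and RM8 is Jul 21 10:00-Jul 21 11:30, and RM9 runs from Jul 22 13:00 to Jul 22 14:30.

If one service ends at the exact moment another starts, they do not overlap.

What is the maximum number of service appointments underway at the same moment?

Walk through starts and ends in time order (an end at T is processed before a start at T):
Jul 21 08:00 start RM1 → 1
Jul 21 10:00 end RM1 → 0
Jul 21 10:00 start RM8 → 1
Jul 21 11:30 end RM8 → 0
Jul 21 13:00 start RM2 → 1
Jul 21 15:00 start RM3 → 2
Jul 21 16:30 end RM2 → 1
Jul 21 16:30 end RM3 → 0
Jul 21 21:00 start RM5 → 1
Jul 21 21:30 start RM4 → 2
Jul 21 23:00 end RM4 → 1
Jul 21 23:30 end RM5 → 0
Jul 22 07:00 start RM6 → 1
Jul 22 08:00 end RM6 → 0
Jul 22 10:00 start RM7 → 1
Jul 22 13:00 start RM9 → 2
Jul 22 13:30 end RM7 → 1
Jul 22 14:30 end RM9 → 0
Peak is 2, at Jul 21 15:00 (RM2, RM3).

2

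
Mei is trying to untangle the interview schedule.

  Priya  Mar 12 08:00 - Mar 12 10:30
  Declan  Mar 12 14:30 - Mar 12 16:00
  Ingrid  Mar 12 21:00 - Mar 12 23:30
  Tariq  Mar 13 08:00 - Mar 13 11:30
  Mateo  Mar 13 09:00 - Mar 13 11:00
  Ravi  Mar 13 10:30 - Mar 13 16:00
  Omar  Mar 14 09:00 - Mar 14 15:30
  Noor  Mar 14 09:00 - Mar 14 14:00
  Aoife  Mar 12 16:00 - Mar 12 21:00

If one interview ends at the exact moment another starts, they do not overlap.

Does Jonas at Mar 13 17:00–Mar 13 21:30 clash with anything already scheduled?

No — it doesn't clash with anything

Priya: ends Mar 12 10:30 at or before Jonas starts Mar 13 17:00 → clear.
Declan: ends Mar 12 16:00 at or before Jonas starts Mar 13 17:00 → clear.
Aoife: ends Mar 12 21:00 at or before Jonas starts Mar 13 17:00 → clear.
Ingrid: ends Mar 12 23:30 at or before Jonas starts Mar 13 17:00 → clear.
Tariq: ends Mar 13 11:30 at or before Jonas starts Mar 13 17:00 → clear.
Mateo: ends Mar 13 11:00 at or before Jonas starts Mar 13 17:00 → clear.
Ravi: ends Mar 13 16:00 at or before Jonas starts Mar 13 17:00 → clear.
Omar: starts Mar 14 09:00 at or after Jonas ends Mar 13 21:30 → clear.
Noor: starts Mar 14 09:00 at or after Jonas ends Mar 13 21:30 → clear.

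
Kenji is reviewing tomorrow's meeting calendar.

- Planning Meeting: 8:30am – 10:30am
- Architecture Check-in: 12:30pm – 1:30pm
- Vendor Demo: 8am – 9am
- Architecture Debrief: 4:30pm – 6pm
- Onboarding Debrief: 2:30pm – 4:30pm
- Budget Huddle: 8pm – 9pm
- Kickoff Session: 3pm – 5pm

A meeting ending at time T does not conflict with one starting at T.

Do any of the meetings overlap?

Check each pair: they overlap iff neither finishes before the other starts.
Sorted by start: Vendor Demo, Planning Meeting, Architecture Check-in, Onboarding Debrief, Kickoff Session, Architecture Debrief, Budget Huddle.
Planning Meeting starts before Vendor Demo ends → Vendor Demo and Planning Meeting overlap.
That's a conflict, so the schedule is not conflict-free.

Yes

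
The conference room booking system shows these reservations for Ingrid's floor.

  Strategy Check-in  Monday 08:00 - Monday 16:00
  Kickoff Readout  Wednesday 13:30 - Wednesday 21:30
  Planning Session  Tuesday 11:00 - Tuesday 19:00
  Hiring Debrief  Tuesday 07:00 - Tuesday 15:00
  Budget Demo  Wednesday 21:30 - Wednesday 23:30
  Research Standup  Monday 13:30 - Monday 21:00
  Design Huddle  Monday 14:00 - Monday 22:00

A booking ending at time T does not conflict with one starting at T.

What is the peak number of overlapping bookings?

Sort all start/end points and keep a running count:
Monday 08:00 start Strategy Check-in → 1
Monday 13:30 start Research Standup → 2
Monday 14:00 start Design Huddle → 3
Monday 16:00 end Strategy Check-in → 2
Monday 21:00 end Research Standup → 1
Monday 22:00 end Design Huddle → 0
Tuesday 07:00 start Hiring Debrief → 1
Tuesday 11:00 start Planning Session → 2
Tuesday 15:00 end Hiring Debrief → 1
Tuesday 19:00 end Planning Session → 0
Wednesday 13:30 start Kickoff Readout → 1
Wednesday 21:30 end Kickoff Readout → 0
Wednesday 21:30 start Budget Demo → 1
Wednesday 23:30 end Budget Demo → 0
Peak is 3, at Monday 14:00 (Design Huddle, Research Standup, Strategy Check-in).

3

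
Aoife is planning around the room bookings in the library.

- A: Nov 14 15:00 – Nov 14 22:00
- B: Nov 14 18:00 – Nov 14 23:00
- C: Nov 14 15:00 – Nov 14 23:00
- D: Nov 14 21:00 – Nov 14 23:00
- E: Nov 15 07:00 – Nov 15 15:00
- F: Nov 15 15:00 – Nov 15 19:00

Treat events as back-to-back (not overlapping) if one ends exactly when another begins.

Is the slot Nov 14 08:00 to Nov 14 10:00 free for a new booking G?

Yes — the slot is free

A: starts Nov 14 15:00 at or after G ends Nov 14 10:00 → clear.
C: starts Nov 14 15:00 at or after G ends Nov 14 10:00 → clear.
B: starts Nov 14 18:00 at or after G ends Nov 14 10:00 → clear.
D: starts Nov 14 21:00 at or after G ends Nov 14 10:00 → clear.
E: starts Nov 15 07:00 at or after G ends Nov 14 10:00 → clear.
F: starts Nov 15 15:00 at or after G ends Nov 14 10:00 → clear.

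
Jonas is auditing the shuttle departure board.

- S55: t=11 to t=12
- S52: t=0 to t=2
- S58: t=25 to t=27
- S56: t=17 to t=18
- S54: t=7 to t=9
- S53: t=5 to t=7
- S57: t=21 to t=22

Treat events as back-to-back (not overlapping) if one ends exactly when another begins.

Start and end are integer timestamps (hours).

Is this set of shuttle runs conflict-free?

Yes

Sorted by start: S52, S53, S54, S55, S56, S57, S58.
S53 starts after S52 ends — done with S52.
S54 starts exactly when S53 ends (back-to-back, no overlap) — done with S53.
S55 starts after S54 ends — done with S54.
S56 starts after S55 ends — done with S55.
S57 starts after S56 ends — done with S56.
S58 starts after S57 ends.
Every pair is clear; the schedule has no overlaps.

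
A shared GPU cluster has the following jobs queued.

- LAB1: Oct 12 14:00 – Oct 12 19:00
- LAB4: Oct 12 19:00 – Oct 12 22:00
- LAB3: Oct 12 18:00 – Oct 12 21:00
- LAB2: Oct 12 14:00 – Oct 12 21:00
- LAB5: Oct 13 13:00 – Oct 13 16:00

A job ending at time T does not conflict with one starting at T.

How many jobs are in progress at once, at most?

3

Sweep the timeline, counting +1 at each start and −1 at each end (ends before starts at a tie):
Oct 12 14:00 start LAB1 → 1
Oct 12 14:00 start LAB2 → 2
Oct 12 18:00 start LAB3 → 3
Oct 12 19:00 end LAB1 → 2
Oct 12 19:00 start LAB4 → 3
Oct 12 21:00 end LAB2 → 2
Oct 12 21:00 end LAB3 → 1
Oct 12 22:00 end LAB4 → 0
Oct 13 13:00 start LAB5 → 1
Oct 13 16:00 end LAB5 → 0
Peak is 3, at Oct 12 18:00 (LAB1, LAB2, LAB3).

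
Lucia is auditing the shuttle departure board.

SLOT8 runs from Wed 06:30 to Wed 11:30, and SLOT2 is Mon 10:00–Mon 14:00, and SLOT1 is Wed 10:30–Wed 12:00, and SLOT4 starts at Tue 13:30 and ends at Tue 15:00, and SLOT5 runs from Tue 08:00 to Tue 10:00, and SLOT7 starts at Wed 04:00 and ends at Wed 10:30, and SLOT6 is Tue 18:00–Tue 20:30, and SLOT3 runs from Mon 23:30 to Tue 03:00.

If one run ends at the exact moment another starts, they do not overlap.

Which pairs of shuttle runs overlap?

Sorted by start: SLOT2, SLOT3, SLOT5, SLOT4, SLOT6, SLOT7, SLOT8, SLOT1.
SLOT3 starts after SLOT2 ends; SLOT2 is clear from here.
SLOT5 starts after SLOT3 ends; SLOT3 is clear from here.
SLOT4 starts after SLOT5 ends; SLOT5 is clear from here.
SLOT6 starts after SLOT4 ends; SLOT4 is clear from here.
SLOT7 starts after SLOT6 ends; SLOT6 is clear from here.
SLOT8 starts before SLOT7 ends → SLOT7 and SLOT8 overlap.
SLOT1 starts exactly when SLOT7 ends (back-to-back, no overlap).
SLOT1 starts before SLOT8 ends → SLOT8 and SLOT1 overlap.

SLOT1 & SLOT8, SLOT7 & SLOT8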